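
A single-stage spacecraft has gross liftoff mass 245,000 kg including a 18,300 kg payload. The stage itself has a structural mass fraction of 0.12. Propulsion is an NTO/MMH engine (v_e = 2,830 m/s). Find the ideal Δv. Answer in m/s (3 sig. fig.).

Stage wet mass = m₀ − payload = 245,000 − 18,300 = 226,700 kg.
Stage dry mass = ε × stage wet mass = 0.12 × 226,700 = 27,204 kg.
Burnout mass m_f = stage dry + payload = 27,204 + 18,300 = 45,504 kg.
From the ideal rocket equation, Δv = v_e · ln(245,000/45,504) = 2830.0 × ln(5.384) = 2830.0 × 1.6835 ≈ 4764 m/s.

Δv ≈ 4760 m/s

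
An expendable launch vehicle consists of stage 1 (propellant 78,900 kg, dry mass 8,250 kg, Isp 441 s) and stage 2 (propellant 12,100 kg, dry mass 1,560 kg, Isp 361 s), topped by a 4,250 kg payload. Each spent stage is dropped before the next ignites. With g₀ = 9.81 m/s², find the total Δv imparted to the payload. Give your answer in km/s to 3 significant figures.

Δv ≈ 10.0 km/s

Ignition mass of stage 1 = 78,900+8,250 + 12,100+1,560 + 4,250 = 105,060 kg.
Stage 1: m₀ = 105,060 kg, m_f = 105,060 − 78,900 = 26,160 kg; Δv = 441×9.81×ln(4.016) = 4326.2×1.3903 ≈ 6015 m/s.
Stage 2: m₀ = 17,910 kg, m_f = 17,910 − 12,100 = 5,810 kg; Δv = 361×9.81×ln(3.083) = 3541.4×1.1258 ≈ 3987 m/s.
Total Δv = 6015 + 3987 = 10002 m/s.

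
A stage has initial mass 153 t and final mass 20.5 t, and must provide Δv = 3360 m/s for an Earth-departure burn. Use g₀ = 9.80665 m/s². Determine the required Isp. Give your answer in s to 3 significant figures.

Isp ≈ 170 s

ln(m₀/m_f) = ln(153000/20500) = ln(7.463) = 2.0100.
v_e = Δv / ln(m₀/m_f) = 3360 / 2.0100 = 1671.6 m/s.
Isp = v_e / g₀ = 1671.6 / 9.80665 = 170.5 s.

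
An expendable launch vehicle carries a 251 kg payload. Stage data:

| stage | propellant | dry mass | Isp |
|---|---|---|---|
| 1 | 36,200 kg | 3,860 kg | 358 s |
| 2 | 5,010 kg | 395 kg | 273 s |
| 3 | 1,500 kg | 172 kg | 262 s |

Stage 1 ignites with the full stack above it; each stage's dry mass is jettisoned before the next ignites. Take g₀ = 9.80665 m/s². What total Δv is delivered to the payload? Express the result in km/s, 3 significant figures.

Δv ≈ 12.0 km/s

Ignition mass of stage 1 = 36,200+3,860 + 5,010+395 + 1,500+172 + 251 = 47,388 kg.
Stage 1: m₀ = 47,388 kg, m_f = 47,388 − 36,200 = 11,188 kg; Δv = 358×9.80665×ln(4.236) = 3510.8×1.4435 ≈ 5068 m/s.
Stage 2: m₀ = 7,328 kg, m_f = 7,328 − 5,010 = 2,318 kg; Δv = 273×9.80665×ln(3.161) = 2677.2×1.1510 ≈ 3081 m/s.
Stage 3: m₀ = 1,923 kg, m_f = 1,923 − 1,500 = 423 kg; Δv = 262×9.80665×ln(4.546) = 2569.3×1.5143 ≈ 3891 m/s.
Total Δv = 5068 + 3081 + 3891 = 12040 m/s.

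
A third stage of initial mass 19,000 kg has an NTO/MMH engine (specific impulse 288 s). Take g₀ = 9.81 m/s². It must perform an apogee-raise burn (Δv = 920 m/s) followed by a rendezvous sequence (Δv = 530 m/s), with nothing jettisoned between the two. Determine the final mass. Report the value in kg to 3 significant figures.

v_e = Isp · g₀ = 288 × 9.81 = 2825.3 m/s.
After the first burn: m = 19000 × exp(−920/2825.3) = 19000 × 0.72207 = 13,719.3 kg.
After the second burn: m = 13,719.3 × exp(−530/2825.3) = 13,719.3 × 0.82895 = 11,372.6 kg.

final mass ≈ 11400 kg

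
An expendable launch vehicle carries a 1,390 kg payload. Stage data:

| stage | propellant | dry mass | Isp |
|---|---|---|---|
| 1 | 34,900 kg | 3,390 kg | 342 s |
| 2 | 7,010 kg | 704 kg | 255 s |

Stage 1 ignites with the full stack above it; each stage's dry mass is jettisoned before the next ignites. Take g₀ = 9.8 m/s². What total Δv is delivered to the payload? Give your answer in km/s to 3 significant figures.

Δv ≈ 8.14 km/s

Ignition mass of stage 1 = 34,900+3,390 + 7,010+704 + 1,390 = 47,394 kg.
Stage 1: m₀ = 47,394 kg, m_f = 47,394 − 34,900 = 12,494 kg; Δv = 342×9.8×ln(3.793) = 3351.6×1.3332 ≈ 4469 m/s.
Stage 2: m₀ = 9,104 kg, m_f = 9,104 − 7,010 = 2,094 kg; Δv = 255×9.8×ln(4.348) = 2499.0×1.4696 ≈ 3673 m/s.
Total Δv = 4469 + 3673 = 8142 m/s.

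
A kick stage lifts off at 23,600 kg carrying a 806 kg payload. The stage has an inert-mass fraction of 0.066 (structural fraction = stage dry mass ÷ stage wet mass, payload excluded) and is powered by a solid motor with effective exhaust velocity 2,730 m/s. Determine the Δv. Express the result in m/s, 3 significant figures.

Δv ≈ 6340 m/s

Stage wet mass = m₀ − payload = 23,600 − 806 = 22,794 kg.
Stage dry mass = ε × stage wet mass = 0.066 × 22,794 = 1,504.4 kg.
Burnout mass m_f = stage dry + payload = 1,504.4 + 806 = 2,310.4 kg.
By the Tsiolkovsky rocket equation, Δv = v_e · ln(23,600/2,310.4) = 2730.0 × ln(10.21) = 2730.0 × 2.3238 ≈ 6344 m/s.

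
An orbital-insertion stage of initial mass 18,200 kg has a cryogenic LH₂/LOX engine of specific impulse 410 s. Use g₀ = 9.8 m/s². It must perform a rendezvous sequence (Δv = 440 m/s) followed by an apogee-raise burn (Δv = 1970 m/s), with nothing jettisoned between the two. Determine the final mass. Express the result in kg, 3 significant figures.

v_e = Isp · g₀ = 410 × 9.8 = 4018.0 m/s.
After the first burn: m = 18200 × exp(−440/4018.0) = 18200 × 0.89628 = 16,312.3 kg.
After the second burn: m = 16,312.3 × exp(−1970/4018.0) = 16,312.3 × 0.61245 = 9,990.47 kg.

final mass ≈ 9990 kg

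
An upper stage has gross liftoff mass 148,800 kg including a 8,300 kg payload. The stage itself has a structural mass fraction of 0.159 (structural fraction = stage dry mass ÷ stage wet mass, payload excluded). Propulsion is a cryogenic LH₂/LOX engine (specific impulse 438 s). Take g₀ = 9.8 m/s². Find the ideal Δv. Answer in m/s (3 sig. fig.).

Δv ≈ 6780 m/s

Stage wet mass = m₀ − payload = 148,800 − 8,300 = 140,500 kg.
Stage dry mass = ε × stage wet mass = 0.159 × 140,500 = 22,339.5 kg.
Burnout mass m_f = stage dry + payload = 22,339.5 + 8,300 = 30,639.5 kg.
v_e = Isp · g₀ = 438 × 9.8 = 4292.4 m/s.
Rocket equation: Δv = v_e · ln(148,800/30,639.5) = 4292.4 × ln(4.856) = 4292.4 × 1.5803 ≈ 6783 m/s.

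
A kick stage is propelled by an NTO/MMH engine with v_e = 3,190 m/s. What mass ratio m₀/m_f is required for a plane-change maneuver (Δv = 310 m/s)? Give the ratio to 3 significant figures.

mass ratio ≈ 1.10

Using Δv = v_e ln(m₀/m_f): m₀/m_f = exp(Δv / v_e) = exp(310 / 3190.0) = exp(0.0972) = 1.1021.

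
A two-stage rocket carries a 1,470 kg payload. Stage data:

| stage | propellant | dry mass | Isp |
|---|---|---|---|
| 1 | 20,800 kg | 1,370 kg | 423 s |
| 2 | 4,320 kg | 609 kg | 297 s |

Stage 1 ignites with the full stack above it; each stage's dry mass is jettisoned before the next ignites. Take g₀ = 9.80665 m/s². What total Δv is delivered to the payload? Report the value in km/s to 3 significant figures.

Δv ≈ 8.68 km/s

Ignition mass of stage 1 = 20,800+1,370 + 4,320+609 + 1,470 = 28,569 kg.
Stage 1: m₀ = 28,569 kg, m_f = 28,569 − 20,800 = 7,769 kg; Δv = 423×9.80665×ln(3.677) = 4148.2×1.3022 ≈ 5402 m/s.
Stage 2: m₀ = 6,399 kg, m_f = 6,399 − 4,320 = 2,079 kg; Δv = 297×9.80665×ln(3.078) = 2912.6×1.1243 ≈ 3274 m/s.
Total Δv = 5402 + 3274 = 8676 m/s.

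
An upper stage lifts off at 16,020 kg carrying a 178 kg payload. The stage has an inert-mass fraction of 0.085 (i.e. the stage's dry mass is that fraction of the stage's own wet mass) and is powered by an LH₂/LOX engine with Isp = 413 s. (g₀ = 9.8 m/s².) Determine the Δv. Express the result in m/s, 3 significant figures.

Stage wet mass = m₀ − payload = 16,020 − 178 = 15,842 kg.
Stage dry mass = ε × stage wet mass = 0.085 × 15,842 = 1,346.57 kg.
Burnout mass m_f = stage dry + payload = 1,346.57 + 178 = 1,524.57 kg.
v_e = Isp · g₀ = 413 × 9.8 = 4047.4 m/s.
Δv = v_e · ln(16,020/1,524.57) = 4047.4 × ln(10.51) = 4047.4 × 2.3521 ≈ 9520 m/s.

Δv ≈ 9520 m/s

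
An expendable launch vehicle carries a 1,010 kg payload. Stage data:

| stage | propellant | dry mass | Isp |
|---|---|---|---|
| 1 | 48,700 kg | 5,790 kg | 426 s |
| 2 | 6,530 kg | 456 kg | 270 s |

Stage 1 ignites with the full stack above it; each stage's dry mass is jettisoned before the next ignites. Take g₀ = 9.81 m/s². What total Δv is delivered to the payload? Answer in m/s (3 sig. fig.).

Δv ≈ 10800 m/s

Ignition mass of stage 1 = 48,700+5,790 + 6,530+456 + 1,010 = 62,486 kg.
Stage 1: m₀ = 62,486 kg, m_f = 62,486 − 48,700 = 13,786 kg; Δv = 426×9.81×ln(4.533) = 4179.1×1.5113 ≈ 6316 m/s.
Stage 2: m₀ = 7,996 kg, m_f = 7,996 − 6,530 = 1,466 kg; Δv = 270×9.81×ln(5.454) = 2648.7×1.6964 ≈ 4493 m/s.
Total Δv = 6316 + 4493 = 10809 m/s.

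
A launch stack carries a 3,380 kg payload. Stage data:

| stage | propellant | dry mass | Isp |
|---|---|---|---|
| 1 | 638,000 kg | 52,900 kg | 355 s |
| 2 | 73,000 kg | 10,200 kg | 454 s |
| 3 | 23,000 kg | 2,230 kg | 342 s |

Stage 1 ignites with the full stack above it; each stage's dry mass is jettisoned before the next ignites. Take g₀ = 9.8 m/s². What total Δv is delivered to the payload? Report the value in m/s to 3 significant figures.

Δv ≈ 15700 m/s

Ignition mass of stage 1 = 638,000+52,900 + 73,000+10,200 + 23,000+2,230 + 3,380 = 802,710 kg.
Stage 1: m₀ = 802,710 kg, m_f = 802,710 − 638,000 = 164,710 kg; Δv = 355×9.8×ln(4.873) = 3479.0×1.5838 ≈ 5510 m/s.
Stage 2: m₀ = 111,810 kg, m_f = 111,810 − 73,000 = 38,810 kg; Δv = 454×9.8×ln(2.881) = 4449.2×1.0581 ≈ 4708 m/s.
Stage 3: m₀ = 28,610 kg, m_f = 28,610 − 23,000 = 5,610 kg; Δv = 342×9.8×ln(5.1) = 3351.6×1.6292 ≈ 5460 m/s.
Total Δv = 5510 + 4708 + 5460 = 15678 m/s.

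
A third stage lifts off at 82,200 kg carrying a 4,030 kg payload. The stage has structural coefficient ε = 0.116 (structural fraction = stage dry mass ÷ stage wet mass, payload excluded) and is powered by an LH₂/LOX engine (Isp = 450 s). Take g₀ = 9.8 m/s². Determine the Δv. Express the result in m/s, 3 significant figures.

Stage wet mass = m₀ − payload = 82,200 − 4,030 = 78,170 kg.
Stage dry mass = ε × stage wet mass = 0.116 × 78,170 = 9,067.72 kg.
Burnout mass m_f = stage dry + payload = 9,067.72 + 4,030 = 13,097.72 kg.
v_e = Isp · g₀ = 450 × 9.8 = 4410.0 m/s.
From the ideal rocket equation, Δv = v_e · ln(82,200/13,097.72) = 4410.0 × ln(6.276) = 4410.0 × 1.8367 ≈ 8100 m/s.

Δv ≈ 8100 m/s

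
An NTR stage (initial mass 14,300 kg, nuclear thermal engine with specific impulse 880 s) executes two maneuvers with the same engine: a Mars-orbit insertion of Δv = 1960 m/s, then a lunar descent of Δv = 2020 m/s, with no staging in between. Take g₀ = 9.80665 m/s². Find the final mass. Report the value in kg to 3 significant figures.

v_e = Isp · g₀ = 880 × 9.80665 = 8629.9 m/s.
After the first burn: m = 14300 × exp(−1960/8629.9) = 14300 × 0.79683 = 11,394.7 kg.
After the second burn: m = 11,394.7 × exp(−2020/8629.9) = 11,394.7 × 0.79131 = 9,016.74 kg.

final mass ≈ 9020 kg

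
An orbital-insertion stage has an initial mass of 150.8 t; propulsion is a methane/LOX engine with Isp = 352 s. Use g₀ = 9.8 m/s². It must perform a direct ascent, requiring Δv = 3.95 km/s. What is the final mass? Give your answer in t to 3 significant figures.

final mass ≈ 48.0 t

v_e = Isp · g₀ = 352 × 9.8 = 3449.6 m/s.
From the ideal rocket equation, m₀/m_f = exp(Δv / v_e) = exp(3950 / 3449.6) = exp(1.1451) = 3.1426.
m_f = m₀ / 3.1426 = 150.8 / 3.1426 = 47.9857 t.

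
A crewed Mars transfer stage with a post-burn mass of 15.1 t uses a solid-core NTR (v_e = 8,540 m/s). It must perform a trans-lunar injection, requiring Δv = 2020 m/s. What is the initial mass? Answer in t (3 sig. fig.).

From the ideal rocket equation, m₀/m_f = exp(Δv / v_e) = exp(2020 / 8540.0) = exp(0.2365) = 1.2669.
m₀ = m_f × 1.2669 = 15.1 × 1.2669 = 19.1302 t.

initial mass ≈ 19.1 t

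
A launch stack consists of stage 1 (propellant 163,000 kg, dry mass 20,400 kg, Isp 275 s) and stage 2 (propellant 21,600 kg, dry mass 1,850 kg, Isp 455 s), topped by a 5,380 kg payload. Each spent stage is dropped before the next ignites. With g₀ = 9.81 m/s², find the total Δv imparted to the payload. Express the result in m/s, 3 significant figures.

Δv ≈ 10100 m/s

Ignition mass of stage 1 = 163,000+20,400 + 21,600+1,850 + 5,380 = 212,230 kg.
Stage 1: m₀ = 212,230 kg, m_f = 212,230 − 163,000 = 49,230 kg; Δv = 275×9.81×ln(4.311) = 2697.8×1.4612 ≈ 3942 m/s.
Stage 2: m₀ = 28,830 kg, m_f = 28,830 − 21,600 = 7,230 kg; Δv = 455×9.81×ln(3.988) = 4463.6×1.3832 ≈ 6174 m/s.
Total Δv = 3942 + 6174 = 10116 m/s.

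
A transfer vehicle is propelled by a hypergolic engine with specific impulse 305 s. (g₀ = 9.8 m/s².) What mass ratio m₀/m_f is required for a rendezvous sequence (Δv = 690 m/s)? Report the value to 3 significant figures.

mass ratio ≈ 1.26

v_e = Isp · g₀ = 305 × 9.8 = 2989.0 m/s.
Using Δv = v_e ln(m₀/m_f): m₀/m_f = exp(Δv / v_e) = exp(690 / 2989.0) = exp(0.2308) = 1.2597.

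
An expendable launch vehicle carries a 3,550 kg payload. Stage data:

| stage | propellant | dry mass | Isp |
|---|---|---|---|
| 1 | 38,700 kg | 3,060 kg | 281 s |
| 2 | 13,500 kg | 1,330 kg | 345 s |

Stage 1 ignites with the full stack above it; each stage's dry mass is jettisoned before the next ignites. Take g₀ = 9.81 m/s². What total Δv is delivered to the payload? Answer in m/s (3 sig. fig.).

Δv ≈ 7330 m/s

Ignition mass of stage 1 = 38,700+3,060 + 13,500+1,330 + 3,550 = 60,140 kg.
Stage 1: m₀ = 60,140 kg, m_f = 60,140 − 38,700 = 21,440 kg; Δv = 281×9.81×ln(2.805) = 2756.6×1.0314 ≈ 2843 m/s.
Stage 2: m₀ = 18,380 kg, m_f = 18,380 − 13,500 = 4,880 kg; Δv = 345×9.81×ln(3.766) = 3384.5×1.3261 ≈ 4488 m/s.
Total Δv = 2843 + 4488 = 7331 m/s.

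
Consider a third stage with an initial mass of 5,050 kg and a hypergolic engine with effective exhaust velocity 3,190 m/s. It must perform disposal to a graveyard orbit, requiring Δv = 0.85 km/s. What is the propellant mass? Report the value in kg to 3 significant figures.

By the Tsiolkovsky rocket equation, m₀/m_f = exp(Δv / v_e) = exp(850 / 3190.0) = exp(0.2665) = 1.3053.
m_f = 5,050 / 1.3053 = 3,868.84 kg, so propellant = m₀ − m_f = 5,050 − 3,868.84 = 1,181.16 kg.

propellant mass ≈ 1180 kg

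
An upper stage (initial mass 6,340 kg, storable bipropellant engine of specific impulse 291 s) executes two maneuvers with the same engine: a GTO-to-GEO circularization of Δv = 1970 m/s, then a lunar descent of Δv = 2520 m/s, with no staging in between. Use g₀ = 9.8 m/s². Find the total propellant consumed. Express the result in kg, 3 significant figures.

v_e = Isp · g₀ = 291 × 9.8 = 2851.8 m/s.
After the first burn: m = 6340 × exp(−1970/2851.8) = 6340 × 0.50118 = 3,177.48 kg.
After the second burn: m = 3,177.48 × exp(−2520/2851.8) = 3,177.48 × 0.41327 = 1,313.16 kg.
Total propellant = m₀ − m_final = 6340 − 1,313.16 = 5,026.84 kg.

total propellant consumed ≈ 5030 kg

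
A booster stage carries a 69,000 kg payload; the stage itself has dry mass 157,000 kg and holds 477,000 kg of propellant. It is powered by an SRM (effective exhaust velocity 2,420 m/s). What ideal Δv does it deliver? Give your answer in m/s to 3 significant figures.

m₀ = payload + dry + propellant = 69,000 + 157,000 + 477,000 = 703,000 kg.
m_f = payload + dry = 69,000 + 157,000 = 226,000 kg.
Δv = v_e · ln(m₀/m_f) = 2420.0 × ln(3.111) = 2420.0 × 1.1348 ≈ 2746.3 m/s.

Δv ≈ 2750 m/s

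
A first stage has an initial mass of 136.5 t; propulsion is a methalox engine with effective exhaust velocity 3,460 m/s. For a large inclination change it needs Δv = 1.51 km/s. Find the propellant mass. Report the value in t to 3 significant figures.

propellant mass ≈ 48.3 t

m₀/m_f = exp(Δv / v_e) = exp(1510 / 3460.0) = exp(0.4364) = 1.5472.
m_f = 136.5 / 1.5472 = 88.2239 t, so propellant = m₀ − m_f = 136.5 − 88.2239 = 48.2761 t.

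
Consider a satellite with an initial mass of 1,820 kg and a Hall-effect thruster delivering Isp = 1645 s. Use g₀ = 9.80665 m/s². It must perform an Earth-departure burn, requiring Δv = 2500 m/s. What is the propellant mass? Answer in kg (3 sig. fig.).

propellant mass ≈ 261 kg

v_e = Isp · g₀ = 1645 × 9.80665 = 16131.9 m/s.
m₀/m_f = exp(Δv / v_e) = exp(2500 / 16131.9) = exp(0.1550) = 1.1676.
m_f = 1,820 / 1.1676 = 1,558.75 kg, so propellant = m₀ − m_f = 1,820 − 1,558.75 = 261.25 kg.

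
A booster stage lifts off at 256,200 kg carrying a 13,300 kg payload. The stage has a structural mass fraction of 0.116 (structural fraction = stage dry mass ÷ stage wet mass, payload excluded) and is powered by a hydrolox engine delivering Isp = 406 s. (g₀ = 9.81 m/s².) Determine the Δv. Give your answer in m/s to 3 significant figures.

Stage wet mass = m₀ − payload = 256,200 − 13,300 = 242,900 kg.
Stage dry mass = ε × stage wet mass = 0.116 × 242,900 = 28,176.4 kg.
Burnout mass m_f = stage dry + payload = 28,176.4 + 13,300 = 41,476.4 kg.
v_e = Isp · g₀ = 406 × 9.81 = 3982.9 m/s.
Using Δv = v_e ln(m₀/m_f): Δv = v_e · ln(256,200/41,476.4) = 3982.9 × ln(6.177) = 3982.9 × 1.8208 ≈ 7252 m/s.

Δv ≈ 7250 m/s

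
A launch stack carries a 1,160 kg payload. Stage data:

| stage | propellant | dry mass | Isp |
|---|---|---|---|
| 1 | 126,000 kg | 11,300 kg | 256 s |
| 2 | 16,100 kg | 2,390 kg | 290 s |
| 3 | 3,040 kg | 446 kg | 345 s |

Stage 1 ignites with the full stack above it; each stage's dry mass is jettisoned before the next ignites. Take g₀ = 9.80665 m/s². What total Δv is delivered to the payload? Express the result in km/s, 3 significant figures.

Ignition mass of stage 1 = 126,000+11,300 + 16,100+2,390 + 3,040+446 + 1,160 = 160,436 kg.
Stage 1: m₀ = 160,436 kg, m_f = 160,436 − 126,000 = 34,436 kg; Δv = 256×9.80665×ln(4.659) = 2510.5×1.5388 ≈ 3863 m/s.
Stage 2: m₀ = 23,136 kg, m_f = 23,136 − 16,100 = 7,036 kg; Δv = 290×9.80665×ln(3.288) = 2843.9×1.1904 ≈ 3385 m/s.
Stage 3: m₀ = 4,646 kg, m_f = 4,646 − 3,040 = 1,606 kg; Δv = 345×9.80665×ln(2.893) = 3383.3×1.0623 ≈ 3594 m/s.
Total Δv = 3863 + 3385 + 3594 = 10842 m/s.

Δv ≈ 10.8 km/s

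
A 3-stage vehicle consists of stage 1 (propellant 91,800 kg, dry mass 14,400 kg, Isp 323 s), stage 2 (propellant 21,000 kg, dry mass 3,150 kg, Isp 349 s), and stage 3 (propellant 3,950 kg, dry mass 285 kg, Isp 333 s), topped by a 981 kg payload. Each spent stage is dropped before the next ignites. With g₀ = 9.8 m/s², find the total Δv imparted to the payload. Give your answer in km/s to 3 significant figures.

Ignition mass of stage 1 = 91,800+14,400 + 21,000+3,150 + 3,950+285 + 981 = 135,566 kg.
Stage 1: m₀ = 135,566 kg, m_f = 135,566 − 91,800 = 43,766 kg; Δv = 323×9.8×ln(3.098) = 3165.4×1.1306 ≈ 3579 m/s.
Stage 2: m₀ = 29,366 kg, m_f = 29,366 − 21,000 = 8,366 kg; Δv = 349×9.8×ln(3.51) = 3420.2×1.2557 ≈ 4295 m/s.
Stage 3: m₀ = 5,216 kg, m_f = 5,216 − 3,950 = 1,266 kg; Δv = 333×9.8×ln(4.12) = 3263.4×1.4159 ≈ 4621 m/s.
Total Δv = 3579 + 4295 + 4621 = 12495 m/s.

Δv ≈ 12.5 km/s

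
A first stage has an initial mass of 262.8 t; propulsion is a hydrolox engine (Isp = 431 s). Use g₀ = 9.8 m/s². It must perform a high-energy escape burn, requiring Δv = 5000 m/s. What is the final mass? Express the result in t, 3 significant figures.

v_e = Isp · g₀ = 431 × 9.8 = 4223.8 m/s.
By the Tsiolkovsky rocket equation, m₀/m_f = exp(Δv / v_e) = exp(5000 / 4223.8) = exp(1.1838) = 3.2667.
m_f = m₀ / 3.2667 = 262.8 / 3.2667 = 80.4482 t.

final mass ≈ 80.4 t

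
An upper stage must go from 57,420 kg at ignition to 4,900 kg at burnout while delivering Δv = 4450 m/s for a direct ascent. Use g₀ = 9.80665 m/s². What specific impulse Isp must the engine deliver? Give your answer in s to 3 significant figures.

ln(m₀/m_f) = ln(57420/4900) = ln(11.72) = 2.4612.
From the ideal rocket equation, v_e = Δv / ln(m₀/m_f) = 4450 / 2.4612 = 1808.1 m/s.
Isp = v_e / g₀ = 1808.1 / 9.80665 = 184.4 s.

Isp ≈ 184 s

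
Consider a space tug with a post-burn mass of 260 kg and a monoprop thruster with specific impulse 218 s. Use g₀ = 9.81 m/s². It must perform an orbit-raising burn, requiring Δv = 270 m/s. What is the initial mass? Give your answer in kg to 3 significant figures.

v_e = Isp · g₀ = 218 × 9.81 = 2138.6 m/s.
m₀/m_f = exp(Δv / v_e) = exp(270 / 2138.6) = exp(0.1263) = 1.1346.
m₀ = m_f × 1.1346 = 260 × 1.1346 = 294.996 kg.

initial mass ≈ 295 kg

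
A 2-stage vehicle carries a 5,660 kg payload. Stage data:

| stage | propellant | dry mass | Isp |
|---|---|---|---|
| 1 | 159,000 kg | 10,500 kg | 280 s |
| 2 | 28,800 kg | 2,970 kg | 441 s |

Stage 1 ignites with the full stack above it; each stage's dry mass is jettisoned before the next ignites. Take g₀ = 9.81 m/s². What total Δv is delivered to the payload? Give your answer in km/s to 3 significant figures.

Δv ≈ 10.4 km/s

Ignition mass of stage 1 = 159,000+10,500 + 28,800+2,970 + 5,660 = 206,930 kg.
Stage 1: m₀ = 206,930 kg, m_f = 206,930 − 159,000 = 47,930 kg; Δv = 280×9.81×ln(4.317) = 2746.8×1.4626 ≈ 4018 m/s.
Stage 2: m₀ = 37,430 kg, m_f = 37,430 − 28,800 = 8,630 kg; Δv = 441×9.81×ln(4.337) = 4326.2×1.4672 ≈ 6348 m/s.
Total Δv = 4018 + 6348 = 10366 m/s.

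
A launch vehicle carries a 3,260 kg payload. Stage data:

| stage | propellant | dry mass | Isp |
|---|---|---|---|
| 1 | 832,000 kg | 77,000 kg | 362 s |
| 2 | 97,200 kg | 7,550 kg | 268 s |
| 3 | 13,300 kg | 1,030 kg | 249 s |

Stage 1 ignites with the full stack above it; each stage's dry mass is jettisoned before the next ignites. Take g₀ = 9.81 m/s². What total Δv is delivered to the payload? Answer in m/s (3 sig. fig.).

Ignition mass of stage 1 = 832,000+77,000 + 97,200+7,550 + 13,300+1,030 + 3,260 = 1,031,340 kg.
Stage 1: m₀ = 1,031,340 kg, m_f = 1,031,340 − 832,000 = 199,340 kg; Δv = 362×9.81×ln(5.174) = 3551.2×1.6436 ≈ 5837 m/s.
Stage 2: m₀ = 122,340 kg, m_f = 122,340 − 97,200 = 25,140 kg; Δv = 268×9.81×ln(4.866) = 2629.1×1.5823 ≈ 4160 m/s.
Stage 3: m₀ = 17,590 kg, m_f = 17,590 − 13,300 = 4,290 kg; Δv = 249×9.81×ln(4.1) = 2442.7×1.4110 ≈ 3447 m/s.
Total Δv = 5837 + 4160 + 3447 = 13444 m/s.

Δv ≈ 13400 m/s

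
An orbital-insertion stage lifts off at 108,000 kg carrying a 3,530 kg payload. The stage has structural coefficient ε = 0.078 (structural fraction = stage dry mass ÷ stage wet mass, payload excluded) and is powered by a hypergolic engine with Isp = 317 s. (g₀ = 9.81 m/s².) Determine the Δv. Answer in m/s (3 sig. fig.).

Stage wet mass = m₀ − payload = 108,000 − 3,530 = 104,470 kg.
Stage dry mass = ε × stage wet mass = 0.078 × 104,470 = 8,148.66 kg.
Burnout mass m_f = stage dry + payload = 8,148.66 + 3,530 = 11,678.66 kg.
v_e = Isp · g₀ = 317 × 9.81 = 3109.8 m/s.
By the Tsiolkovsky rocket equation, Δv = v_e · ln(108,000/11,678.66) = 3109.8 × ln(9.248) = 3109.8 × 2.2244 ≈ 6917 m/s.

Δv ≈ 6920 m/s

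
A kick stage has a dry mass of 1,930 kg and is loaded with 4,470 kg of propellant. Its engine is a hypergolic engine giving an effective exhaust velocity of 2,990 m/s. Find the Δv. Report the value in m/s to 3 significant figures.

Δv ≈ 3580 m/s

m₀ = m_dry + m_prop = 1,930 + 4,470 = 6,400 kg.
Δv = v_e · ln(m₀/m_f) = 2990.0 × ln(3.316) = 2990.0 × 1.1988 ≈ 3584.3 m/s.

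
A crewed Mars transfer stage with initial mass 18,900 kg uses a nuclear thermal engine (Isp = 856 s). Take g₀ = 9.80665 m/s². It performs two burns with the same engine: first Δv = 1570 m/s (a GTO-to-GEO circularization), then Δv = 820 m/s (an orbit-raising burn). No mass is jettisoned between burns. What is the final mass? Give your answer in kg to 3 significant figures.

v_e = Isp · g₀ = 856 × 9.80665 = 8394.5 m/s.
After the first burn: m = 18900 × exp(−1570/8394.5) = 18900 × 0.82942 = 15,676 kg.
After the second burn: m = 15,676 × exp(−820/8394.5) = 15,676 × 0.90694 = 14,217.2 kg.

final mass ≈ 14200 kg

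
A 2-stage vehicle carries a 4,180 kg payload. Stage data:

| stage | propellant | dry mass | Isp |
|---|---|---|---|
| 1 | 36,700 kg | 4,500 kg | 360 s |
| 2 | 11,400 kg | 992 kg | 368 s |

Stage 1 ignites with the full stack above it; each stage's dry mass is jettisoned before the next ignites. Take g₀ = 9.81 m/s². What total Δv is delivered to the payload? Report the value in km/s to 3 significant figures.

Δv ≈ 7.77 km/s

Ignition mass of stage 1 = 36,700+4,500 + 11,400+992 + 4,180 = 57,772 kg.
Stage 1: m₀ = 57,772 kg, m_f = 57,772 − 36,700 = 21,072 kg; Δv = 360×9.81×ln(2.742) = 3531.6×1.0086 ≈ 3562 m/s.
Stage 2: m₀ = 16,572 kg, m_f = 16,572 − 11,400 = 5,172 kg; Δv = 368×9.81×ln(3.204) = 3610.1×1.1645 ≈ 4204 m/s.
Total Δv = 3562 + 4204 = 7766 m/s.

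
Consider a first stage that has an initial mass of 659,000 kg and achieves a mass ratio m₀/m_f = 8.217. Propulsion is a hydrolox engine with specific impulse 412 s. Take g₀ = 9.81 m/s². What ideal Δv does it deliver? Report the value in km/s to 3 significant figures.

Δv ≈ 8.51 km/s

v_e = Isp · g₀ = 412 × 9.81 = 4041.7 m/s.
By the Tsiolkovsky rocket equation, Δv = v_e · ln(8.217) = 4041.7 × 2.1062 ≈ 8512.7 m/s.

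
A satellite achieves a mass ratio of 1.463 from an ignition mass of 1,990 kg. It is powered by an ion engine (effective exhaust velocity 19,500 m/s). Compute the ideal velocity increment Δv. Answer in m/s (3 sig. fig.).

Rocket equation: Δv = v_e · ln(1.463) = 19500.0 × 0.3805 ≈ 7419.5 m/s.

Δv ≈ 7420 m/s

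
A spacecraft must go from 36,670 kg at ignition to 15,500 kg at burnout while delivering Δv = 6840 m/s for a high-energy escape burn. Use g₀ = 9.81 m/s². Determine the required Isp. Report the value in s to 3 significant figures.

Isp ≈ 810 s

ln(m₀/m_f) = ln(36670/15500) = ln(2.366) = 0.8611.
v_e = Δv / ln(m₀/m_f) = 6840 / 0.8611 = 7943.2 m/s.
Isp = v_e / g₀ = 7943.2 / 9.81 = 809.7 s.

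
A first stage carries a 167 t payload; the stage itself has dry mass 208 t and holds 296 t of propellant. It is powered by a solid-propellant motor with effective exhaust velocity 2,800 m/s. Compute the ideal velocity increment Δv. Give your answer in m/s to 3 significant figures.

m₀ = payload + dry + propellant = 167 + 208 + 296 = 671 t.
m_f = payload + dry = 167 + 208 = 375 t.
Δv = v_e · ln(m₀/m_f) = 2800.0 × ln(1.789) = 2800.0 × 0.5818 ≈ 1629.2 m/s.

Δv ≈ 1630 m/s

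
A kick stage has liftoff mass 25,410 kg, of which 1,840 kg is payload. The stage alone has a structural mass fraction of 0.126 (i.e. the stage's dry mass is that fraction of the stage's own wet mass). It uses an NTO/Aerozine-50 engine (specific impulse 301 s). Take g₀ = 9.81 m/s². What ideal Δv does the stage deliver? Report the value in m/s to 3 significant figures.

Δv ≈ 4910 m/s

Stage wet mass = m₀ − payload = 25,410 − 1,840 = 23,570 kg.
Stage dry mass = ε × stage wet mass = 0.126 × 23,570 = 2,969.82 kg.
Burnout mass m_f = stage dry + payload = 2,969.82 + 1,840 = 4,809.82 kg.
v_e = Isp · g₀ = 301 × 9.81 = 2952.8 m/s.
Δv = v_e · ln(25,410/4,809.82) = 2952.8 × ln(5.283) = 2952.8 × 1.6645 ≈ 4915 m/s.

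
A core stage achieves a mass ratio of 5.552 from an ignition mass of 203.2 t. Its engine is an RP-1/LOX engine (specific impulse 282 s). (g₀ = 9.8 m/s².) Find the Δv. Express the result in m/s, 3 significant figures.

v_e = Isp · g₀ = 282 × 9.8 = 2763.6 m/s.
From the ideal rocket equation, Δv = v_e · ln(5.552) = 2763.6 × 1.7142 ≈ 4737.2 m/s.

Δv ≈ 4740 m/s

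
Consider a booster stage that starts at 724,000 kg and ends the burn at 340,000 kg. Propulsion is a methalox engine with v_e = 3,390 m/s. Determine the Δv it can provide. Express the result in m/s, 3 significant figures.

From the ideal rocket equation, Δv = v_e · ln(m₀/m_f) = 3390.0 × ln(2.129) = 3390.0 × 0.7558 ≈ 2562.3 m/s.

Δv ≈ 2560 m/s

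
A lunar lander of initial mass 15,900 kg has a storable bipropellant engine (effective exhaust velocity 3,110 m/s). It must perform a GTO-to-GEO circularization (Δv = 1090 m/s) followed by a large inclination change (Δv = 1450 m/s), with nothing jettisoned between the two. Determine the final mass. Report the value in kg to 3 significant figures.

final mass ≈ 7030 kg

After the first burn: m = 15900 × exp(−1090/3110.0) = 15900 × 0.70435 = 11,199.2 kg.
After the second burn: m = 11,199.2 × exp(−1450/3110.0) = 11,199.2 × 0.62736 = 7,025.93 kg.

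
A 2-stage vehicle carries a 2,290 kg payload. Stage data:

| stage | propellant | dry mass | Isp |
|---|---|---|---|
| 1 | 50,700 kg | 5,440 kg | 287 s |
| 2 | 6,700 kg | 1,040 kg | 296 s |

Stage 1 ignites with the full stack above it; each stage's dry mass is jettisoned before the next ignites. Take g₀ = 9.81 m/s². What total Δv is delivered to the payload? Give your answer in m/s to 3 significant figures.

Ignition mass of stage 1 = 50,700+5,440 + 6,700+1,040 + 2,290 = 66,170 kg.
Stage 1: m₀ = 66,170 kg, m_f = 66,170 − 50,700 = 15,470 kg; Δv = 287×9.81×ln(4.277) = 2815.5×1.4533 ≈ 4092 m/s.
Stage 2: m₀ = 10,030 kg, m_f = 10,030 − 6,700 = 3,330 kg; Δv = 296×9.81×ln(3.012) = 2903.8×1.1026 ≈ 3202 m/s.
Total Δv = 4092 + 3202 = 7294 m/s.

Δv ≈ 7290 m/s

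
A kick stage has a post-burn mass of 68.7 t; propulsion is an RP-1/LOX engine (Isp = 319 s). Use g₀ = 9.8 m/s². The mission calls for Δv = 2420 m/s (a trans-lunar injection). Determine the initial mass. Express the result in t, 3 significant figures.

v_e = Isp · g₀ = 319 × 9.8 = 3126.2 m/s.
By the Tsiolkovsky rocket equation, m₀/m_f = exp(Δv / v_e) = exp(2420 / 3126.2) = exp(0.7741) = 2.1686.
m₀ = m_f × 2.1686 = 68.7 × 2.1686 = 148.983 t.

initial mass ≈ 149 t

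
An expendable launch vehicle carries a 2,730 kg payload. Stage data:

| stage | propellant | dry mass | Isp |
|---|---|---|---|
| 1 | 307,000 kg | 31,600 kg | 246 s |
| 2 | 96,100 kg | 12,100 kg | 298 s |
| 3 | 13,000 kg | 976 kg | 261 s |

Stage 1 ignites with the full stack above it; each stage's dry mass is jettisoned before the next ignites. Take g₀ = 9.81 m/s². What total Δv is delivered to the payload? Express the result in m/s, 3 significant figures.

Ignition mass of stage 1 = 307,000+31,600 + 96,100+12,100 + 13,000+976 + 2,730 = 463,506 kg.
Stage 1: m₀ = 463,506 kg, m_f = 463,506 − 307,000 = 156,506 kg; Δv = 246×9.81×ln(2.962) = 2413.3×1.0857 ≈ 2620 m/s.
Stage 2: m₀ = 124,906 kg, m_f = 124,906 − 96,100 = 28,806 kg; Δv = 298×9.81×ln(4.336) = 2923.4×1.4670 ≈ 4289 m/s.
Stage 3: m₀ = 16,706 kg, m_f = 16,706 − 13,000 = 3,706 kg; Δv = 261×9.81×ln(4.508) = 2560.4×1.5058 ≈ 3856 m/s.
Total Δv = 2620 + 4289 + 3856 = 10765 m/s.

Δv ≈ 10800 m/s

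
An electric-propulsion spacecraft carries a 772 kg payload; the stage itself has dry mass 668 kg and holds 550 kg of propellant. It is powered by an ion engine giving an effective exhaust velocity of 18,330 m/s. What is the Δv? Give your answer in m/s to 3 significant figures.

Δv ≈ 5930 m/s

m₀ = payload + dry + propellant = 772 + 668 + 550 = 1,990 kg.
m_f = payload + dry = 772 + 668 = 1,440 kg.
Δv = v_e · ln(m₀/m_f) = 18330.0 × ln(1.382) = 18330.0 × 0.3235 ≈ 5929.6 m/s.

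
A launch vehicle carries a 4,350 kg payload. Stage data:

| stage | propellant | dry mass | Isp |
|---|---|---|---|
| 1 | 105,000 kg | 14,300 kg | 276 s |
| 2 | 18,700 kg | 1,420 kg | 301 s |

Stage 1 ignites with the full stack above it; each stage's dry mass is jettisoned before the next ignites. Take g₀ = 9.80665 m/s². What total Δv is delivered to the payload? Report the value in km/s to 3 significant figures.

Δv ≈ 7.81 km/s

Ignition mass of stage 1 = 105,000+14,300 + 18,700+1,420 + 4,350 = 143,770 kg.
Stage 1: m₀ = 143,770 kg, m_f = 143,770 − 105,000 = 38,770 kg; Δv = 276×9.80665×ln(3.708) = 2706.6×1.3106 ≈ 3547 m/s.
Stage 2: m₀ = 24,470 kg, m_f = 24,470 − 18,700 = 5,770 kg; Δv = 301×9.80665×ln(4.241) = 2951.8×1.4448 ≈ 4265 m/s.
Total Δv = 3547 + 4265 = 7812 m/s.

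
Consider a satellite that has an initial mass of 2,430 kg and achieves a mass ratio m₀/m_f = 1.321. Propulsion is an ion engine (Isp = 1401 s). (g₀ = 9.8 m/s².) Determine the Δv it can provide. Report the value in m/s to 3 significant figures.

v_e = Isp · g₀ = 1401 × 9.8 = 13729.8 m/s.
By the Tsiolkovsky rocket equation, Δv = v_e · ln(1.321) = 13729.8 × 0.2784 ≈ 3822.2 m/s.

Δv ≈ 3820 m/s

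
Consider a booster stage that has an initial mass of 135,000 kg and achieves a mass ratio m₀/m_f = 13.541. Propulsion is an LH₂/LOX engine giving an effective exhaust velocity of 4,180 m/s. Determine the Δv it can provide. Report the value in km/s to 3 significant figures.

Δv ≈ 10.9 km/s

Δv = v_e · ln(13.541) = 4180.0 × 2.6057 ≈ 10891.9 m/s.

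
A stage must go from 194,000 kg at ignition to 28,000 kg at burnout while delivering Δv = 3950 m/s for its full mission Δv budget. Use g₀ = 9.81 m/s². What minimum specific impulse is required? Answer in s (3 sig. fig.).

ln(m₀/m_f) = ln(194000/28000) = ln(6.929) = 1.9357.
Using Δv = v_e ln(m₀/m_f): v_e = Δv / ln(m₀/m_f) = 3950 / 1.9357 = 2040.7 m/s.
Isp = v_e / g₀ = 2040.7 / 9.81 = 208.0 s.

Isp ≈ 208 s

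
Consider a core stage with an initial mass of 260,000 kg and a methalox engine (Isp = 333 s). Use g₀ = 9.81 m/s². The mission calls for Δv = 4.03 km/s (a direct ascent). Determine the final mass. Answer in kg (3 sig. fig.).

v_e = Isp · g₀ = 333 × 9.81 = 3266.7 m/s.
Rocket equation: m₀/m_f = exp(Δv / v_e) = exp(4030 / 3266.7) = exp(1.2336) = 3.4337.
m_f = m₀ / 3.4337 = 260,000 / 3.4337 = 75,720.1 kg.

final mass ≈ 75700 kg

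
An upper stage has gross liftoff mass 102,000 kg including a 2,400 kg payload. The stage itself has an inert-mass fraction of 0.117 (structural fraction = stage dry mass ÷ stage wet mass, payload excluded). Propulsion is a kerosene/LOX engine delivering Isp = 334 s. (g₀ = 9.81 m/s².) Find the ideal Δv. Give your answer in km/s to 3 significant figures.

Stage wet mass = m₀ − payload = 102,000 − 2,400 = 99,600 kg.
Stage dry mass = ε × stage wet mass = 0.117 × 99,600 = 11,653.2 kg.
Burnout mass m_f = stage dry + payload = 11,653.2 + 2,400 = 14,053.2 kg.
v_e = Isp · g₀ = 334 × 9.81 = 3276.5 m/s.
From the ideal rocket equation, Δv = v_e · ln(102,000/14,053.2) = 3276.5 × ln(7.258) = 3276.5 × 1.9821 ≈ 6495 m/s.

Δv ≈ 6.49 km/s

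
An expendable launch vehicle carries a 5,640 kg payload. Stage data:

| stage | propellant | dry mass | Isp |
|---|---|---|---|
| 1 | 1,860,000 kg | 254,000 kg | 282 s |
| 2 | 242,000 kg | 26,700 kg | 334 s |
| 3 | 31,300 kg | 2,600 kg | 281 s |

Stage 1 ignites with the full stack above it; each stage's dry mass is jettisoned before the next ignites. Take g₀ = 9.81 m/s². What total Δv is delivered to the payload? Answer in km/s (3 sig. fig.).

Ignition mass of stage 1 = 1,860,000+254,000 + 242,000+26,700 + 31,300+2,600 + 5,640 = 2,422,240 kg.
Stage 1: m₀ = 2,422,240 kg, m_f = 2,422,240 − 1,860,000 = 562,240 kg; Δv = 282×9.81×ln(4.308) = 2766.4×1.4605 ≈ 4040 m/s.
Stage 2: m₀ = 308,240 kg, m_f = 308,240 − 242,000 = 66,240 kg; Δv = 334×9.81×ln(4.653) = 3276.5×1.5376 ≈ 5038 m/s.
Stage 3: m₀ = 39,540 kg, m_f = 39,540 − 31,300 = 8,240 kg; Δv = 281×9.81×ln(4.799) = 2756.6×1.5683 ≈ 4323 m/s.
Total Δv = 4040 + 5038 + 4323 = 13401 m/s.

Δv ≈ 13.4 km/s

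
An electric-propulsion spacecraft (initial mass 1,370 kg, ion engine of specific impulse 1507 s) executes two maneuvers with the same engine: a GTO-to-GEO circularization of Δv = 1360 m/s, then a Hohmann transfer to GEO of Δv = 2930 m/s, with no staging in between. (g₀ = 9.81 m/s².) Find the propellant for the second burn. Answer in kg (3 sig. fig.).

v_e = Isp · g₀ = 1507 × 9.81 = 14783.7 m/s.
After the first burn: m = 1370 × exp(−1360/14783.7) = 1370 × 0.91211 = 1,249.59 kg.
After the second burn: m = 1,249.59 × exp(−2930/14783.7) = 1,249.59 × 0.82021 = 1,024.93 kg.
Second-burn propellant = 1,249.59 − 1,024.93 = 224.66 kg.

propellant for the second burn ≈ 225 kg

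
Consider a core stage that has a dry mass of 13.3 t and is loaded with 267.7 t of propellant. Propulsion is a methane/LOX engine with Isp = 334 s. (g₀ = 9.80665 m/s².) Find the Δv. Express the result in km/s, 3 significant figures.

Δv ≈ 9.99 km/s

v_e = Isp · g₀ = 334 × 9.80665 = 3275.4 m/s.
m₀ = m_dry + m_prop = 13.3 + 267.7 = 281 t.
Rocket equation: Δv = v_e · ln(m₀/m_f) = 3275.4 × ln(21.13) = 3275.4 × 3.0506 ≈ 9992.0 m/s.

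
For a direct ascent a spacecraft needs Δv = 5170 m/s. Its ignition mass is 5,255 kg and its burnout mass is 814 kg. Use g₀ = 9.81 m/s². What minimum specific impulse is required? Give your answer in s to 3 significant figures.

Isp ≈ 283 s

ln(m₀/m_f) = ln(5255/814) = ln(6.456) = 1.8650.
Rocket equation: v_e = Δv / ln(m₀/m_f) = 5170 / 1.8650 = 2772.2 m/s.
Isp = v_e / g₀ = 2772.2 / 9.81 = 282.6 s.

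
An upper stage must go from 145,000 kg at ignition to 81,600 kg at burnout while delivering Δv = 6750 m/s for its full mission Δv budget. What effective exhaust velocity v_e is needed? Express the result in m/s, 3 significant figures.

ln(m₀/m_f) = ln(145000/81600) = ln(1.777) = 0.5749.
Using Δv = v_e ln(m₀/m_f): v_e = Δv / ln(m₀/m_f) = 6750 / 0.5749 = 11741.1 m/s.

v_e ≈ 11700 m/s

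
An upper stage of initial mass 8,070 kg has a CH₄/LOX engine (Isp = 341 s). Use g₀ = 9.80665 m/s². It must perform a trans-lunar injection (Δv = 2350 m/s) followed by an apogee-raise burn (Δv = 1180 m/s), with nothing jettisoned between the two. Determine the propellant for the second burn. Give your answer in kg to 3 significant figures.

propellant for the second burn ≈ 1190 kg

v_e = Isp · g₀ = 341 × 9.80665 = 3344.1 m/s.
After the first burn: m = 8070 × exp(−2350/3344.1) = 8070 × 0.49523 = 3,996.51 kg.
After the second burn: m = 3,996.51 × exp(−1180/3344.1) = 3,996.51 × 0.70267 = 2,808.23 kg.
Second-burn propellant = 3,996.51 − 2,808.23 = 1,188.28 kg.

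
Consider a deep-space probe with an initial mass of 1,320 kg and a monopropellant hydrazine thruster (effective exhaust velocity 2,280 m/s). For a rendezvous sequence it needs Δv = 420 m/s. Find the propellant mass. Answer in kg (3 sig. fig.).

m₀/m_f = exp(Δv / v_e) = exp(420 / 2280.0) = exp(0.1842) = 1.2023.
m_f = 1,320 / 1.2023 = 1,097.9 kg, so propellant = m₀ − m_f = 1,320 − 1,097.9 = 222.1 kg.

propellant mass ≈ 222 kg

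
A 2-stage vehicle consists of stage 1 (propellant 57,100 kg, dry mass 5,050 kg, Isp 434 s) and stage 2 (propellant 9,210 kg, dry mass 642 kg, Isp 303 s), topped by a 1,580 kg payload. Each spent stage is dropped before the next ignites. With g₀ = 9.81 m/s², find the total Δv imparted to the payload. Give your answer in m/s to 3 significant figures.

Δv ≈ 11200 m/s

Ignition mass of stage 1 = 57,100+5,050 + 9,210+642 + 1,580 = 73,582 kg.
Stage 1: m₀ = 73,582 kg, m_f = 73,582 − 57,100 = 16,482 kg; Δv = 434×9.81×ln(4.464) = 4257.5×1.4961 ≈ 6370 m/s.
Stage 2: m₀ = 11,432 kg, m_f = 11,432 − 9,210 = 2,222 kg; Δv = 303×9.81×ln(5.145) = 2972.4×1.6380 ≈ 4869 m/s.
Total Δv = 6370 + 4869 = 11239 m/s.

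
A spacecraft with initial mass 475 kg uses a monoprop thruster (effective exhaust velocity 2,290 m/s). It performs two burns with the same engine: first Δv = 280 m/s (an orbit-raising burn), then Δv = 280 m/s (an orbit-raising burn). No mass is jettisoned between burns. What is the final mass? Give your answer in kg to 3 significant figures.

final mass ≈ 372 kg

After the first burn: m = 475 × exp(−280/2290.0) = 475 × 0.88491 = 420.332 kg.
After the second burn: m = 420.332 × exp(−280/2290.0) = 420.332 × 0.88491 = 371.956 kg.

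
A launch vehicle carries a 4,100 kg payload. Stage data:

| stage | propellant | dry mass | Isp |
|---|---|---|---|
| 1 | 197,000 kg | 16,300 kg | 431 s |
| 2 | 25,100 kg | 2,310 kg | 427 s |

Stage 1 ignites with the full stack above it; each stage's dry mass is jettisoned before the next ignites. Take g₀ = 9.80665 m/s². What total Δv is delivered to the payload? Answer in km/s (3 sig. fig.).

Ignition mass of stage 1 = 197,000+16,300 + 25,100+2,310 + 4,100 = 244,810 kg.
Stage 1: m₀ = 244,810 kg, m_f = 244,810 − 197,000 = 47,810 kg; Δv = 431×9.80665×ln(5.12) = 4226.7×1.6332 ≈ 6903 m/s.
Stage 2: m₀ = 31,510 kg, m_f = 31,510 − 25,100 = 6,410 kg; Δv = 427×9.80665×ln(4.916) = 4187.4×1.5924 ≈ 6668 m/s.
Total Δv = 6903 + 6668 = 13571 m/s.

Δv ≈ 13.6 km/s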